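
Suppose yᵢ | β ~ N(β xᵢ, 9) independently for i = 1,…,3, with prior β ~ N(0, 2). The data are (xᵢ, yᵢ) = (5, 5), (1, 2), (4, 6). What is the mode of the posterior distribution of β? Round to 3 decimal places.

log p(β | y) = −Σ(yᵢ − βxᵢ)²/(2·9) − β²/(2·2) + const.
Setting the derivative to zero: Σxᵢ(yᵢ − βxᵢ)/9 − β/2 = 0, so β = Σxᵢyᵢ / (Σxᵢ² + σ²/τ²).
Σxᵢyᵢ = 5·5 + 1·2 + 4·6 = 51; Σxᵢ² = 42; σ²/τ² = 4.5.
β̂_MAP = 51 / (42 + 4.5) = 51/46.5 ≈ 1.097.

β̂_MAP = 1.097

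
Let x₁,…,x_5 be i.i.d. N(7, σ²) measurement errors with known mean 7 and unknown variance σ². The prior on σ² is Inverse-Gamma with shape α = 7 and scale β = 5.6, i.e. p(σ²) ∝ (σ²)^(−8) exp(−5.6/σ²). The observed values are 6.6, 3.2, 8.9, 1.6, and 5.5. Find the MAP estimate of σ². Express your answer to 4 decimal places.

σ̂²_MAP = 2.8962

Sum of squared deviations about the known mean: SS = (6.6−7)² + (3.2−7)² + (8.9−7)² + (1.6−7)² + (5.5−7)² = 49.62.
The Normal likelihood contributes (σ²)^(−n/2) exp(−SS/(2σ²)), so the posterior is Inverse-Gamma(α + n/2, β + SS/2) = Inverse-Gamma(9.5, 30.41).
The mode of Inverse-Gamma(a, b) is b/(a+1) = 30.41/10.5 ≈ 2.8962.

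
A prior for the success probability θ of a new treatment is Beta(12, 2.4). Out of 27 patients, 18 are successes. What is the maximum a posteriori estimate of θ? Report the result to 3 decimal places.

θ̂_MAP = 0.736

Prior: Beta(12, 2.4).
Data: 18 successes in 27 trials. The binomial likelihood contributes θ^18(1−θ)^9, so the posterior is Beta(12+18, 2.4+9) = Beta(30, 11.4).
For Beta(a, b) with a, b > 1 the mode is (a−1)/(a+b−2) = 29/39.4 ≈ 0.736.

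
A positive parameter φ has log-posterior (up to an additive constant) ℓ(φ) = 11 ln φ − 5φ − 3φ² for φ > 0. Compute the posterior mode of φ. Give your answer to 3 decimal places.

ℓ'(φ) = 11/φ − 5 − 6φ. Setting this to zero and multiplying by φ: 6φ² + 5φ − 11 = 0.
φ = (−5 + √(5² + 4·6·11)) / (2·6) = (−5 + √289) / 12 = (−5 + 17)/12 = 1.
ℓ''(φ) = −11/φ² − 6 < 0, confirming a maximum.

φ̂_MAP = 1.000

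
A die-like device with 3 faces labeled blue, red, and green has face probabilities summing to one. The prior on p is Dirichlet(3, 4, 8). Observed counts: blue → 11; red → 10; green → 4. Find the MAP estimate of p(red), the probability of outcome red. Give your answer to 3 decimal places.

MAP estimate of p(red) = 0.351

The posterior is Dirichlet(αᵢ + nᵢ) = Dirichlet(14, 14, 12).
For a Dirichlet(a₁,…,a_K) with all aᵢ > 1, the mode has j-th component (aⱼ − 1)/(Σaᵢ − K).
Here Σaᵢ = 40 and K = 3, so p(red) = (14 − 1)/(40 − 3) = 13/37 ≈ 0.351.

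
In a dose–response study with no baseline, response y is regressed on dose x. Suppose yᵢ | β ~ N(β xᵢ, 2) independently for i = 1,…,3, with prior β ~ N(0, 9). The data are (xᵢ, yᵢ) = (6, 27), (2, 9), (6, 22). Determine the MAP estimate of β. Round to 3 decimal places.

log p(β | y) = −Σ(yᵢ − βxᵢ)²/(2·2) − β²/(2·9) + const.
Setting the derivative to zero: Σxᵢ(yᵢ − βxᵢ)/2 − β/9 = 0, so β = Σxᵢyᵢ / (Σxᵢ² + σ²/τ²).
Σxᵢyᵢ = 6·27 + 2·9 + 6·22 = 312; Σxᵢ² = 76; σ²/τ² = 2/9.
β̂_MAP = 312 / (76 + 2/9) = 312/(686/9) = 1404/343 ≈ 4.093.

β̂_MAP = 4.093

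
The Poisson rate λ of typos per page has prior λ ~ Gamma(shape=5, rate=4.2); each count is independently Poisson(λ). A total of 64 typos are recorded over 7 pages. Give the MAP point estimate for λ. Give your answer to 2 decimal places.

Σxᵢ = 64, n = 7.
Posterior ∝ λ^4e^(−4.2λ) · λ^64e^(−7λ) = λ^68e^(−11.2λ), i.e. Gamma(shape=69, rate=11.2).
The mode of a Gamma(a, b) with a ≥ 1 (shape–rate) is (a−1)/b = 68/11.2 ≈ 6.07.

λ̂_MAP = 6.07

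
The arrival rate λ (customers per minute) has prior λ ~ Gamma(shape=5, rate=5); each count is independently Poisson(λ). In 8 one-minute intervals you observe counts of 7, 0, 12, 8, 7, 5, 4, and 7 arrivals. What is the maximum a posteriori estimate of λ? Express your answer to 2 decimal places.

λ̂_MAP = 4.15

Σxᵢ = 7+0+12+8+7+5+4+7 = 50, with n = 8.
Posterior ∝ λ^4e^(−5λ) · λ^50e^(−8λ) = λ^54e^(−13λ), i.e. Gamma(shape=55, rate=13).
The mode of a Gamma(a, b) with a ≥ 1 (shape–rate) is (a−1)/b = 54/13 ≈ 4.15.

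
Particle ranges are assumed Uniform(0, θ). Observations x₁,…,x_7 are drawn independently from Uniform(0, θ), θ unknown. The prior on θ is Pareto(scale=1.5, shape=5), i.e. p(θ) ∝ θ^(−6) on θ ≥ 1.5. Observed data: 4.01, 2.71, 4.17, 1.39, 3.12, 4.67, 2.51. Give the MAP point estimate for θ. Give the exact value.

θ̂_MAP = 4.67

The Uniform(0, θ) likelihood is θ^(−n) for θ ≥ max(xᵢ), zero otherwise. Here max(xᵢ) = 4.67.
Posterior ∝ θ^(−6) · θ^(−7) = θ^(−13) on θ ≥ max(1.5, 4.67) = 4.67.
This density is strictly decreasing in θ, so the posterior mode lies at the lower boundary of the support.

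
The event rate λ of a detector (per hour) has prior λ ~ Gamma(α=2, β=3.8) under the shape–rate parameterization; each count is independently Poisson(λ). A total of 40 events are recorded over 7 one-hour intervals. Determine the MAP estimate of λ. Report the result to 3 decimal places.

λ̂_MAP = 3.796

Σxᵢ = 40, n = 7.
Posterior ∝ λe^(−3.8λ) · λ^40e^(−7λ) = λ^41e^(−10.8λ), i.e. Gamma(shape=42, rate=10.8).
The mode of a Gamma(a, b) with a ≥ 1 (shape–rate) is (a−1)/b = 41/10.8 ≈ 3.796.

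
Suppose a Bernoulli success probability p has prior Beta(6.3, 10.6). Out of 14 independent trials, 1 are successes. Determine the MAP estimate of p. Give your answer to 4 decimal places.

p̂_MAP = 0.2180

Prior: Beta(6.3, 10.6).
Data: 1 success in 14 trials. The binomial likelihood contributes p(1−p)^13, so the posterior is Beta(6.3+1, 10.6+13) = Beta(7.3, 23.6).
For Beta(a, b) with a, b > 1 the mode is (a−1)/(a+b−2) = 6.3/28.9 ≈ 0.2180.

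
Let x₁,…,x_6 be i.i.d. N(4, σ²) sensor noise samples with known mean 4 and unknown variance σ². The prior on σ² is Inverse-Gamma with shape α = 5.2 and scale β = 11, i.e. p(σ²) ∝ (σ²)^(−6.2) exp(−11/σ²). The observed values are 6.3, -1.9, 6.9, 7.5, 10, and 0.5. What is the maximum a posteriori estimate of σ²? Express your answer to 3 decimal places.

σ̂²_MAP = 7.120

Sum of squared deviations about the known mean: SS = (6.3−4)² + (-1.9−4)² + (6.9−4)² + (7.5−4)² + (10−4)² + (0.5−4)² = 109.01.
The Normal likelihood contributes (σ²)^(−n/2) exp(−SS/(2σ²)), so the posterior is Inverse-Gamma(α + n/2, β + SS/2) = Inverse-Gamma(8.2, 65.505).
The mode of Inverse-Gamma(a, b) is b/(a+1) = 65.505/9.2 ≈ 7.120.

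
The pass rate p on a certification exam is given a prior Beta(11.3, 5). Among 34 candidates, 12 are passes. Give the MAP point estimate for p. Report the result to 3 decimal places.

p̂_MAP = 0.462

Prior: Beta(11.3, 5).
Data: 12 successes in 34 trials. The binomial likelihood contributes p^12(1−p)^22, so the posterior is Beta(11.3+12, 5+22) = Beta(23.3, 27).
For Beta(a, b) with a, b > 1 the mode is (a−1)/(a+b−2) = 22.3/48.3 ≈ 0.462.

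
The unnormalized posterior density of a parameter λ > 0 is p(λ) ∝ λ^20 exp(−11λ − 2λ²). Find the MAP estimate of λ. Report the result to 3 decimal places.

ℓ'(λ) = 20/λ − 11 − 4λ. Setting this to zero and multiplying by λ: 4λ² + 11λ − 20 = 0.
λ = (−11 + √(11² + 4·4·20)) / (2·4) = (−11 + √441) / 8 = (−11 + 21)/8 = 5/4.
ℓ''(λ) = −20/λ² − 4 < 0, confirming a maximum.

λ̂_MAP = 1.250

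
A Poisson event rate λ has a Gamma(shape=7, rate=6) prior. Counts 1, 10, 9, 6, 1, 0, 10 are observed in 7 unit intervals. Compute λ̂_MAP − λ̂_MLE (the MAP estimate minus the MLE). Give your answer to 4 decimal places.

MAP − MLE = -1.9780

Σxᵢ = 37. Posterior is Gamma(44, 13); MAP = (44−1)/13 = 43/13 ≈ 3.30769.
MLE = x̄ = 37/7 ≈ 5.28571.
Difference = 43/13 − 37/7 = -180/91 ≈ -1.9780.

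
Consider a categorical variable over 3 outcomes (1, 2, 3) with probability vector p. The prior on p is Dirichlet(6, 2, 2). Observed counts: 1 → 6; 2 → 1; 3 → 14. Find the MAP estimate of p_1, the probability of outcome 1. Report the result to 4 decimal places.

MAP estimate: 0.3929

The posterior is Dirichlet(αᵢ + nᵢ) = Dirichlet(12, 3, 16).
For a Dirichlet(a₁,…,a_K) with all aᵢ > 1, the mode has j-th component (aⱼ − 1)/(Σaᵢ − K).
Here Σaᵢ = 31 and K = 3, so p_1 = (12 − 1)/(31 − 3) = 11/28 ≈ 0.3929.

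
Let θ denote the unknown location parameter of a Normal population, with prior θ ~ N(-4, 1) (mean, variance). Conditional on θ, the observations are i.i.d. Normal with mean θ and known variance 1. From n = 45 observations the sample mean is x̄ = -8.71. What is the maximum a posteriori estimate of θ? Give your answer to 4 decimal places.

θ̂_MAP = -8.6076

n = 45, x̄ = -8.71.
For a Normal prior and Normal likelihood with known variance, the posterior is Normal; its mode equals its mean, the precision-weighted average.
Prior precision 1/σ₀² = 1/1 = 1; data precision n/σ² = 45/1 = 45.
θ̂ = (1·(-4) + 45·(-8.71)) / (1 + 45) = (-395.95)/46 = -7919/920 ≈ -8.6076.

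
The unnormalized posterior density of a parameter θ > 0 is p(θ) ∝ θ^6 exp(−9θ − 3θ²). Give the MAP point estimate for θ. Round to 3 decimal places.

ℓ'(θ) = 6/θ − 9 − 6θ. Setting this to zero and multiplying by θ: 6θ² + 9θ − 6 = 0.
θ = (−9 + √(9² + 4·6·6)) / (2·6) = (−9 + √225) / 12 = (−9 + 15)/12 = 1/2.
ℓ''(θ) = −6/θ² − 6 < 0, confirming a maximum.

θ̂_MAP = 0.500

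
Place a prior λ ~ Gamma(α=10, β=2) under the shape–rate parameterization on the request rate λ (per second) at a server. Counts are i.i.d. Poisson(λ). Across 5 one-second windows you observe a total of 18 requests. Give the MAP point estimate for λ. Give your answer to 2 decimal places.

Σxᵢ = 18, n = 5.
Posterior ∝ λ^9e^(−2λ) · λ^18e^(−5λ) = λ^27e^(−7λ), i.e. Gamma(shape=28, rate=7).
The mode of a Gamma(a, b) with a ≥ 1 (shape–rate) is (a−1)/b = 27/7 ≈ 3.86.

λ̂_MAP = 3.86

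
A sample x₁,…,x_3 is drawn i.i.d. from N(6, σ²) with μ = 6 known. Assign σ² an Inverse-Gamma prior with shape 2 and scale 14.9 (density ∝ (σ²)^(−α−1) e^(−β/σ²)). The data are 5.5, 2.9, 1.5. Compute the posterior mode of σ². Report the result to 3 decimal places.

σ̂²_MAP = 6.657

Sum of squared deviations about the known mean: SS = (5.5−6)² + (2.9−6)² + (1.5−6)² = 30.11.
The Normal likelihood contributes (σ²)^(−n/2) exp(−SS/(2σ²)), so the posterior is Inverse-Gamma(α + n/2, β + SS/2) = Inverse-Gamma(3.5, 29.955).
The mode of Inverse-Gamma(a, b) is b/(a+1) = 29.955/4.5 ≈ 6.657.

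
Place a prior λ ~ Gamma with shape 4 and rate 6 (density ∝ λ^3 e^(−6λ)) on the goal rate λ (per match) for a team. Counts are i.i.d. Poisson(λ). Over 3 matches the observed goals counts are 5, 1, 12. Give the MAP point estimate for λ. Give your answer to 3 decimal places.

λ̂_MAP = 2.333

Σxᵢ = 5+1+12 = 18, with n = 3.
Posterior ∝ λ^3e^(−6λ) · λ^18e^(−3λ) = λ^21e^(−9λ), i.e. Gamma(shape=22, rate=9).
The mode of a Gamma(a, b) with a ≥ 1 (shape–rate) is (a−1)/b = 21/9 ≈ 2.333.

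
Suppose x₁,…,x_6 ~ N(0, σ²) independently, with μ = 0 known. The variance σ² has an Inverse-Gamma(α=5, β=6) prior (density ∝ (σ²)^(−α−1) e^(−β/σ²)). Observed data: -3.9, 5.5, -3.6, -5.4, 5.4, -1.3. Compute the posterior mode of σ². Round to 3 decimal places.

Sum of squared deviations about the known mean: SS = (-3.9−0)² + (5.5−0)² + (-3.6−0)² + (-5.4−0)² + (5.4−0)² + (-1.3−0)² = 118.43.
The Normal likelihood contributes (σ²)^(−n/2) exp(−SS/(2σ²)), so the posterior is Inverse-Gamma(α + n/2, β + SS/2) = Inverse-Gamma(8, 65.215).
The mode of Inverse-Gamma(a, b) is b/(a+1) = 65.215/9 ≈ 7.246.

σ̂²_MAP = 7.246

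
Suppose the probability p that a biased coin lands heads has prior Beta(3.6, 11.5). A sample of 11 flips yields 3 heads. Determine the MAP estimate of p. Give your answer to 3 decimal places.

Prior: Beta(3.6, 11.5).
Data: 3 successes in 11 trials. The binomial likelihood contributes p^3(1−p)^8, so the posterior is Beta(3.6+3, 11.5+8) = Beta(6.6, 19.5).
For Beta(a, b) with a, b > 1 the mode is (a−1)/(a+b−2) = 5.6/24.1 ≈ 0.232.

p̂_MAP = 0.232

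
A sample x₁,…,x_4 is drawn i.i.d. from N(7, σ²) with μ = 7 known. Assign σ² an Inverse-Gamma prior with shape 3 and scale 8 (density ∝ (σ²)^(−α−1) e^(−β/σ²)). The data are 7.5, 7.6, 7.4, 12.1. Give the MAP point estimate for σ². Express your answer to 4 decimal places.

Sum of squared deviations about the known mean: SS = (7.5−7)² + (7.6−7)² + (7.4−7)² + (12.1−7)² = 26.78.
The Normal likelihood contributes (σ²)^(−n/2) exp(−SS/(2σ²)), so the posterior is Inverse-Gamma(α + n/2, β + SS/2) = Inverse-Gamma(5, 21.39).
The mode of Inverse-Gamma(a, b) is b/(a+1) = 21.39/6 ≈ 3.5650.

σ̂²_MAP = 3.5650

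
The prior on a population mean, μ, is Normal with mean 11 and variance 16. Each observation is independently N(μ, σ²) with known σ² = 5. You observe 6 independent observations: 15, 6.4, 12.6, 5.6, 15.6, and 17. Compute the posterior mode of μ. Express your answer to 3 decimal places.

μ̂_MAP = 11.982

n = 6; x̄ = (15 + 6.4 + 12.6 + 5.6 + 15.6 + 17)/6 = 72.2/6 = 361/30 ≈ 12.0333.
For a Normal prior and Normal likelihood with known variance, the posterior is Normal; its mode equals its mean, the precision-weighted average.
Prior precision 1/σ₀² = 1/16 = 0.0625; data precision n/σ² = 6/5 = 1.2.
μ̂ = (0.0625·11 + 1.2·(361/30)) / (0.0625 + 1.2) = 15.1275/1.2625 = 6051/505 ≈ 11.982.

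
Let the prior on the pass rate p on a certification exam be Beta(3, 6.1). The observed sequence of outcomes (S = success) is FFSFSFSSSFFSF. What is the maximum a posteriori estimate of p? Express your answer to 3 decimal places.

Prior: Beta(3, 6.1).
Data: 6 successes in 13 trials (from the sequence). The binomial likelihood contributes p^6(1−p)^7, so the posterior is Beta(3+6, 6.1+7) = Beta(9, 13.1).
For Beta(a, b) with a, b > 1 the mode is (a−1)/(a+b−2) = 8/20.1 ≈ 0.398.

p̂_MAP = 0.398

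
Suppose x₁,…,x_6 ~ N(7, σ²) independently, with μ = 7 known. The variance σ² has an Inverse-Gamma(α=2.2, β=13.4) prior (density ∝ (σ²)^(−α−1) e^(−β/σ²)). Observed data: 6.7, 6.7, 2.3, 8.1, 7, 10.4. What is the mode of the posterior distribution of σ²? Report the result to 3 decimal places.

Sum of squared deviations about the known mean: SS = (6.7−7)² + (6.7−7)² + (2.3−7)² + (8.1−7)² + (7−7)² + (10.4−7)² = 35.04.
The Normal likelihood contributes (σ²)^(−n/2) exp(−SS/(2σ²)), so the posterior is Inverse-Gamma(α + n/2, β + SS/2) = Inverse-Gamma(5.2, 30.92).
The mode of Inverse-Gamma(a, b) is b/(a+1) = 30.92/6.2 ≈ 4.987.

σ̂²_MAP = 4.987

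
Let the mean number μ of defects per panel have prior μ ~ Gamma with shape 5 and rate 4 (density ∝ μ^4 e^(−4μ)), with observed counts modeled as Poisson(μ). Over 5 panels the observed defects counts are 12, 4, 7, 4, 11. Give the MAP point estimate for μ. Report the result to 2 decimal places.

Σxᵢ = 12+4+7+4+11 = 38, with n = 5.
Posterior ∝ μ^4e^(−4μ) · μ^38e^(−5μ) = μ^42e^(−9μ), i.e. Gamma(shape=43, rate=9).
The mode of a Gamma(a, b) with a ≥ 1 (shape–rate) is (a−1)/b = 42/9 ≈ 4.67.

μ̂_MAP = 4.67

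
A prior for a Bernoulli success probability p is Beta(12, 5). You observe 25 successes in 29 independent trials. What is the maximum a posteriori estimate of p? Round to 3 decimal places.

Prior: Beta(12, 5).
Data: 25 successes in 29 trials. The binomial likelihood contributes p^25(1−p)^4, so the posterior is Beta(12+25, 5+4) = Beta(37, 9).
For Beta(a, b) with a, b > 1 the mode is (a−1)/(a+b−2) = 36/44 ≈ 0.818.

p̂_MAP = 0.818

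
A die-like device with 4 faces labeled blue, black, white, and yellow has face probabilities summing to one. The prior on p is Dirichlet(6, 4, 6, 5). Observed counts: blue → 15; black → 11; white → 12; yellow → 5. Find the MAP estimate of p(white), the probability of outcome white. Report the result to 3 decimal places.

The posterior is Dirichlet(αᵢ + nᵢ) = Dirichlet(21, 15, 18, 10).
For a Dirichlet(a₁,…,a_K) with all aᵢ > 1, the mode has j-th component (aⱼ − 1)/(Σaᵢ − K).
Here Σaᵢ = 64 and K = 4, so p(white) = (18 − 1)/(64 − 4) = 17/60 ≈ 0.283.

MAP estimate of p(white) = 0.283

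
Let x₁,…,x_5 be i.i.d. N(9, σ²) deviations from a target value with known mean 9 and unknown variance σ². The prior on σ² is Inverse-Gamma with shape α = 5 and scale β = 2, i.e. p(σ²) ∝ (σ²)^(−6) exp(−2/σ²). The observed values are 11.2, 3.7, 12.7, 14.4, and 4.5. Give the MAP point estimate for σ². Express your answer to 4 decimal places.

Sum of squared deviations about the known mean: SS = (11.2−9)² + (3.7−9)² + (12.7−9)² + (14.4−9)² + (4.5−9)² = 96.03.
The Normal likelihood contributes (σ²)^(−n/2) exp(−SS/(2σ²)), so the posterior is Inverse-Gamma(α + n/2, β + SS/2) = Inverse-Gamma(7.5, 50.015).
The mode of Inverse-Gamma(a, b) is b/(a+1) = 50.015/8.5 ≈ 5.8841.

σ̂²_MAP = 5.8841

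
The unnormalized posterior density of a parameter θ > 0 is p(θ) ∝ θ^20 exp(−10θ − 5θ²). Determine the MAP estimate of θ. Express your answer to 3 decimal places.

θ̂_MAP = 1.000

ℓ'(θ) = 20/θ − 10 − 10θ. Setting this to zero and multiplying by θ: 10θ² + 10θ − 20 = 0.
θ = (−10 + √(10² + 4·10·20)) / (2·10) = (−10 + √900) / 20 = (−10 + 30)/20 = 1.
ℓ''(θ) = −20/θ² − 10 < 0, confirming a maximum.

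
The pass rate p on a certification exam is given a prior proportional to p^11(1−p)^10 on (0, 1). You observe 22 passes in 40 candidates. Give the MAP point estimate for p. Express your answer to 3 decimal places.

The prior density ∝ p^11(1−p)^10 is the kernel of Beta(12, 11).
Data: 22 successes in 40 trials. The binomial likelihood contributes p^22(1−p)^18, so the posterior is Beta(12+22, 11+18) = Beta(34, 29).
For Beta(a, b) with a, b > 1 the mode is (a−1)/(a+b−2) = 33/61 ≈ 0.541.

p̂_MAP = 0.541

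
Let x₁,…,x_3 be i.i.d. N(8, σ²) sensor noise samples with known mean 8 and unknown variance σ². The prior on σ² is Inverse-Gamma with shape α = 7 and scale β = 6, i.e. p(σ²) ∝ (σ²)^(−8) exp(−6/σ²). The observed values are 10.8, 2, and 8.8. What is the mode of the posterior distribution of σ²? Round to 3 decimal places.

Sum of squared deviations about the known mean: SS = (10.8−8)² + (2−8)² + (8.8−8)² = 44.48.
The Normal likelihood contributes (σ²)^(−n/2) exp(−SS/(2σ²)), so the posterior is Inverse-Gamma(α + n/2, β + SS/2) = Inverse-Gamma(8.5, 28.24).
The mode of Inverse-Gamma(a, b) is b/(a+1) = 28.24/9.5 ≈ 2.973.

σ̂²_MAP = 2.973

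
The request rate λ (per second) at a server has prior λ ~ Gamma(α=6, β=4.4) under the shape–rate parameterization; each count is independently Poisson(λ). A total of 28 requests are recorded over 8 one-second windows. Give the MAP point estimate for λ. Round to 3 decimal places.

λ̂_MAP = 2.661

Σxᵢ = 28, n = 8.
Posterior ∝ λ^5e^(−4.4λ) · λ^28e^(−8λ) = λ^33e^(−12.4λ), i.e. Gamma(shape=34, rate=12.4).
The mode of a Gamma(a, b) with a ≥ 1 (shape–rate) is (a−1)/b = 33/12.4 ≈ 2.661.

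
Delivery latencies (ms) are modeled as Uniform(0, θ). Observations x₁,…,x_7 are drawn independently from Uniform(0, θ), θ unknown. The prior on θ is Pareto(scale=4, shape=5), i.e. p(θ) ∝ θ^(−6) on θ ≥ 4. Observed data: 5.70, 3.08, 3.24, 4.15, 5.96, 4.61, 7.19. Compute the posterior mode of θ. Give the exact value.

θ̂_MAP = 7.19

The Uniform(0, θ) likelihood is θ^(−n) for θ ≥ max(xᵢ), zero otherwise. Here max(xᵢ) = 7.19.
Posterior ∝ θ^(−6) · θ^(−7) = θ^(−13) on θ ≥ max(4, 7.19) = 7.19.
This density is strictly decreasing in θ, so the posterior mode lies at the lower boundary of the support.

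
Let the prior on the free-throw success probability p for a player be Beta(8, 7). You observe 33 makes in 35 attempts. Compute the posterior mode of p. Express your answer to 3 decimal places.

p̂_MAP = 0.833

Prior: Beta(8, 7).
Data: 33 successes in 35 trials. The binomial likelihood contributes p^33(1−p)^2, so the posterior is Beta(8+33, 7+2) = Beta(41, 9).
For Beta(a, b) with a, b > 1 the mode is (a−1)/(a+b−2) = 40/48 ≈ 0.833.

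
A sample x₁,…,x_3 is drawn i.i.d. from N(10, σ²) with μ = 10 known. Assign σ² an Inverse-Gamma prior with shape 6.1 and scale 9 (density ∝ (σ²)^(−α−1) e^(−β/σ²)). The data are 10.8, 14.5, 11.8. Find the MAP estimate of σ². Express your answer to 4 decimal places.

Sum of squared deviations about the known mean: SS = (10.8−10)² + (14.5−10)² + (11.8−10)² = 24.13.
The Normal likelihood contributes (σ²)^(−n/2) exp(−SS/(2σ²)), so the posterior is Inverse-Gamma(α + n/2, β + SS/2) = Inverse-Gamma(7.6, 21.065).
The mode of Inverse-Gamma(a, b) is b/(a+1) = 21.065/8.6 ≈ 2.4494.

σ̂²_MAP = 2.4494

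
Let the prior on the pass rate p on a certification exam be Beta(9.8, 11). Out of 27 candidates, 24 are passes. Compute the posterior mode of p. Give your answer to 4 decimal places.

Prior: Beta(9.8, 11).
Data: 24 successes in 27 trials. The binomial likelihood contributes p^24(1−p)^3, so the posterior is Beta(9.8+24, 11+3) = Beta(33.8, 14).
For Beta(a, b) with a, b > 1 the mode is (a−1)/(a+b−2) = 32.8/45.8 ≈ 0.7162.

p̂_MAP = 0.7162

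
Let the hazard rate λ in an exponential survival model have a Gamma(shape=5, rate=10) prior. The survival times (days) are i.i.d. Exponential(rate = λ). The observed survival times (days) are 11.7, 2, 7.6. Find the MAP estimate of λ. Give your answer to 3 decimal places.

The Exponential(rate=λ) likelihood is ∝ λ^n e^(−λΣtᵢ). Here n = 3 and Σtᵢ = 11.7 + 2 + 7.6 = 21.3.
Posterior ∝ λ^4e^(−10λ) · λ^3e^(−21.3λ) = λ^7e^(−31.3λ), i.e. Gamma(8, 31.3).
Mode = (a−1)/b = 7/31.3 ≈ 0.224.

λ̂_MAP = 0.224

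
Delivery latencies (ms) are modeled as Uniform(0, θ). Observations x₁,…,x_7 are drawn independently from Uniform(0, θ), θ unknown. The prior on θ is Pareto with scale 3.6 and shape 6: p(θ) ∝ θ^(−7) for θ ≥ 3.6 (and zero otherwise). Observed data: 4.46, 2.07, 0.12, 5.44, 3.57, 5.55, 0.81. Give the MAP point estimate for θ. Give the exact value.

The Uniform(0, θ) likelihood is θ^(−n) for θ ≥ max(xᵢ), zero otherwise. Here max(xᵢ) = 5.55.
Posterior ∝ θ^(−7) · θ^(−7) = θ^(−14) on θ ≥ max(3.6, 5.55) = 5.55.
This density is strictly decreasing in θ, so the posterior mode lies at the lower boundary of the support.

θ̂_MAP = 5.55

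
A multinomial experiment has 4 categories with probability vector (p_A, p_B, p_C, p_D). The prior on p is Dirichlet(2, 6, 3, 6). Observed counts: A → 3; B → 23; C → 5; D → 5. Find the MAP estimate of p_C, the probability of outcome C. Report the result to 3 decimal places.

The posterior is Dirichlet(αᵢ + nᵢ) = Dirichlet(5, 29, 8, 11).
For a Dirichlet(a₁,…,a_K) with all aᵢ > 1, the mode has j-th component (aⱼ − 1)/(Σaᵢ − K).
Here Σaᵢ = 53 and K = 4, so p_C = (8 − 1)/(53 − 4) = 7/49 ≈ 0.143.

MAP estimate of p_C = 0.143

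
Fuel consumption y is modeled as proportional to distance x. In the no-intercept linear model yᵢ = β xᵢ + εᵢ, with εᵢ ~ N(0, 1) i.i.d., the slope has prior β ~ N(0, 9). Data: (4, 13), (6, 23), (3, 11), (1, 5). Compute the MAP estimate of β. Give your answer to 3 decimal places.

β̂_MAP = 3.671

log p(β | y) = −Σ(yᵢ − βxᵢ)²/(2·1) − β²/(2·9) + const.
Setting the derivative to zero: Σxᵢ(yᵢ − βxᵢ)/1 − β/9 = 0, so β = Σxᵢyᵢ / (Σxᵢ² + σ²/τ²).
Σxᵢyᵢ = 4·13 + 6·23 + 3·11 + 1·5 = 228; Σxᵢ² = 62; σ²/τ² = 1/9.
β̂_MAP = 228 / (62 + 1/9) = 228/(559/9) = 2052/559 ≈ 3.671.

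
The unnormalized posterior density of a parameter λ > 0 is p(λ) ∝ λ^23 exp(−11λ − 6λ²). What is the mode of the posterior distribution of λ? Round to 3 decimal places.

λ̂_MAP = 1.000

ℓ'(λ) = 23/λ − 11 − 12λ. Setting this to zero and multiplying by λ: 12λ² + 11λ − 23 = 0.
λ = (−11 + √(11² + 4·12·23)) / (2·12) = (−11 + √1225) / 24 = (−11 + 35)/24 = 1.
ℓ''(λ) = −23/λ² − 12 < 0, confirming a maximum.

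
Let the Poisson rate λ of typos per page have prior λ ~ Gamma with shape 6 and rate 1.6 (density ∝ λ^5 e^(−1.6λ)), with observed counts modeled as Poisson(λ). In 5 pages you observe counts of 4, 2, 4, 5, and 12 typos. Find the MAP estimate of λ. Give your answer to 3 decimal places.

λ̂_MAP = 4.848

Σxᵢ = 4+2+4+5+12 = 27, with n = 5.
Posterior ∝ λ^5e^(−1.6λ) · λ^27e^(−5λ) = λ^32e^(−6.6λ), i.e. Gamma(shape=33, rate=6.6).
The mode of a Gamma(a, b) with a ≥ 1 (shape–rate) is (a−1)/b = 32/6.6 ≈ 4.848.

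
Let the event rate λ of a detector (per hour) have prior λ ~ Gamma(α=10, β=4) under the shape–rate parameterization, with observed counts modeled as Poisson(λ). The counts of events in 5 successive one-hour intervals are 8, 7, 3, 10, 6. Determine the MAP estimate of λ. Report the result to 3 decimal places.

Σxᵢ = 8+7+3+10+6 = 34, with n = 5.
Posterior ∝ λ^9e^(−4λ) · λ^34e^(−5λ) = λ^43e^(−9λ), i.e. Gamma(shape=44, rate=9).
The mode of a Gamma(a, b) with a ≥ 1 (shape–rate) is (a−1)/b = 43/9 ≈ 4.778.

λ̂_MAP = 4.778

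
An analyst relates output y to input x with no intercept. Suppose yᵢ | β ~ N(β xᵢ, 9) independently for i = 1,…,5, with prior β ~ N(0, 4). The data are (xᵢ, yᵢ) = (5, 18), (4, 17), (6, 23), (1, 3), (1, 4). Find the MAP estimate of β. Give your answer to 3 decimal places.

β̂_MAP = 3.729

log p(β | y) = −Σ(yᵢ − βxᵢ)²/(2·9) − β²/(2·4) + const.
Setting the derivative to zero: Σxᵢ(yᵢ − βxᵢ)/9 − β/4 = 0, so β = Σxᵢyᵢ / (Σxᵢ² + σ²/τ²).
Σxᵢyᵢ = 5·18 + 4·17 + 6·23 + 1·3 + 1·4 = 303; Σxᵢ² = 79; σ²/τ² = 2.25.
β̂_MAP = 303 / (79 + 2.25) = 303/81.25 ≈ 3.729.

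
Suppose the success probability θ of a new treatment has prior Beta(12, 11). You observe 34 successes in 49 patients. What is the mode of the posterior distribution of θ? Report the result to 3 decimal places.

θ̂_MAP = 0.643

Prior: Beta(12, 11).
Data: 34 successes in 49 trials. The binomial likelihood contributes θ^34(1−θ)^15, so the posterior is Beta(12+34, 11+15) = Beta(46, 26).
For Beta(a, b) with a, b > 1 the mode is (a−1)/(a+b−2) = 45/70 ≈ 0.643.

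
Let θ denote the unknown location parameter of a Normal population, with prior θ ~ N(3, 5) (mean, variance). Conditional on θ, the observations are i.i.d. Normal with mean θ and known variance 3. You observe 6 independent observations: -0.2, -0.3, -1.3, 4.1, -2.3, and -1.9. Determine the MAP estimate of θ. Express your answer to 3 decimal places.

n = 6; x̄ = ((-0.2) + (-0.3) + (-1.3) + 4.1 + (-2.3) + (-1.9))/6 = -1.9/6 = -19/60 ≈ -0.3167.
For a Normal prior and Normal likelihood with known variance, the posterior is Normal; its mode equals its mean, the precision-weighted average.
Prior precision 1/σ₀² = 1/5 = 0.2; data precision n/σ² = 6/3 = 2.
θ̂ = (0.2·3 + 2·(-19/60)) / (0.2 + 2) = (-1/30)/2.2 = -1/66 ≈ -0.015.

θ̂_MAP = -0.015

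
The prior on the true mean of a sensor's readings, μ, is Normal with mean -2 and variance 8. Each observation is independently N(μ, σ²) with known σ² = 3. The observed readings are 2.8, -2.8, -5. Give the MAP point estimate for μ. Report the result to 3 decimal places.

μ̂_MAP = -1.704

n = 3; x̄ = (2.8 + (-2.8) + (-5))/3 = -5/3 = -5/3 ≈ -1.6667.
For a Normal prior and Normal likelihood with known variance, the posterior is Normal; its mode equals its mean, the precision-weighted average.
Prior precision 1/σ₀² = 1/8 = 0.125; data precision n/σ² = 3/3 = 1.
μ̂ = (0.125·(-2) + 1·(-5/3)) / (0.125 + 1) = (-23/12)/1.125 = -46/27 ≈ -1.704.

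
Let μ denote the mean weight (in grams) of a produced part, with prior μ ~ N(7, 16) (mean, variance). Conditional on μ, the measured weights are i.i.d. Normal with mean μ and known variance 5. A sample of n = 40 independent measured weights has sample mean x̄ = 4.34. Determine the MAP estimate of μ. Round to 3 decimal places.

n = 40, x̄ = 4.34.
For a Normal prior and Normal likelihood with known variance, the posterior is Normal; its mode equals its mean, the precision-weighted average.
Prior precision 1/σ₀² = 1/16 = 0.0625; data precision n/σ² = 40/5 = 8.
μ̂ = (0.0625·7 + 8·4.34) / (0.0625 + 8) = 35.1575/8.0625 = 14063/3225 ≈ 4.361.

μ̂_MAP = 4.361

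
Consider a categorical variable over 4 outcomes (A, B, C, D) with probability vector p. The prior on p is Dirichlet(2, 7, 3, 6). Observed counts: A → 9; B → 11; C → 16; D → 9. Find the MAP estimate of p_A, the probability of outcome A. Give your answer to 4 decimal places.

MAP estimate of p_A = 0.1695

The posterior is Dirichlet(αᵢ + nᵢ) = Dirichlet(11, 18, 19, 15).
For a Dirichlet(a₁,…,a_K) with all aᵢ > 1, the mode has j-th component (aⱼ − 1)/(Σaᵢ − K).
Here Σaᵢ = 63 and K = 4, so p_A = (11 − 1)/(63 − 4) = 10/59 ≈ 0.1695.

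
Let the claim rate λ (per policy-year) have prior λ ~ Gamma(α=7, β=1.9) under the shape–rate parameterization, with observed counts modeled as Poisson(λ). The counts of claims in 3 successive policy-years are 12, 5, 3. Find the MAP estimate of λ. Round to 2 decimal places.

Σxᵢ = 12+5+3 = 20, with n = 3.
Posterior ∝ λ^6e^(−1.9λ) · λ^20e^(−3λ) = λ^26e^(−4.9λ), i.e. Gamma(shape=27, rate=4.9).
The mode of a Gamma(a, b) with a ≥ 1 (shape–rate) is (a−1)/b = 26/4.9 ≈ 5.31.

λ̂_MAP = 5.31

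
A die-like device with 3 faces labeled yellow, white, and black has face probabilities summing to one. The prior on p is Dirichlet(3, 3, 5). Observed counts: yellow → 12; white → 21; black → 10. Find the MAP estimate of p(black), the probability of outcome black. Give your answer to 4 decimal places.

MAP estimate of p(black) = 0.2745

The posterior is Dirichlet(αᵢ + nᵢ) = Dirichlet(15, 24, 15).
For a Dirichlet(a₁,…,a_K) with all aᵢ > 1, the mode has j-th component (aⱼ − 1)/(Σaᵢ − K).
Here Σaᵢ = 54 and K = 3, so p(black) = (15 − 1)/(54 − 3) = 14/51 ≈ 0.2745.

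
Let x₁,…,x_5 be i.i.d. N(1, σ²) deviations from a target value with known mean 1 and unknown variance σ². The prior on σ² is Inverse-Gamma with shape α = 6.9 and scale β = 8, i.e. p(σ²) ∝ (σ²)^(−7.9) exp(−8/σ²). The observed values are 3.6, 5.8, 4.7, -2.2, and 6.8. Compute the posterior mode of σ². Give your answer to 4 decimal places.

σ̂²_MAP = 4.9697

Sum of squared deviations about the known mean: SS = (3.6−1)² + (5.8−1)² + (4.7−1)² + (-2.2−1)² + (6.8−1)² = 87.37.
The Normal likelihood contributes (σ²)^(−n/2) exp(−SS/(2σ²)), so the posterior is Inverse-Gamma(α + n/2, β + SS/2) = Inverse-Gamma(9.4, 51.685).
The mode of Inverse-Gamma(a, b) is b/(a+1) = 51.685/10.4 ≈ 4.9697.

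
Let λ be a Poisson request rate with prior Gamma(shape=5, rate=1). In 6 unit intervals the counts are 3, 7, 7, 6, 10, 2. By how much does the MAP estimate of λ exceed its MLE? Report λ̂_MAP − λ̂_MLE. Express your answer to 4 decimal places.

MAP − MLE = -0.2619

Σxᵢ = 35. Posterior is Gamma(40, 7); MAP = (40−1)/7 = 39/7 ≈ 5.57143.
MLE = x̄ = 35/6 ≈ 5.83333.
Difference = 39/7 − 35/6 = -11/42 ≈ -0.2619.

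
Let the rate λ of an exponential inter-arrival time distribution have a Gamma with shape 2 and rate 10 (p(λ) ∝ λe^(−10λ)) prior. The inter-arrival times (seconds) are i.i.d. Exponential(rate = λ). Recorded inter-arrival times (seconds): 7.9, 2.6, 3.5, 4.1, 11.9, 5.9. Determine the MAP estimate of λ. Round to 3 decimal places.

λ̂_MAP = 0.153

The Exponential(rate=λ) likelihood is ∝ λ^n e^(−λΣtᵢ). Here n = 6 and Σtᵢ = 7.9 + 2.6 + 3.5 + 4.1 + 11.9 + 5.9 = 35.9.
Posterior ∝ λe^(−10λ) · λ^6e^(−35.9λ) = λ^7e^(−45.9λ), i.e. Gamma(8, 45.9).
Mode = (a−1)/b = 7/45.9 ≈ 0.153.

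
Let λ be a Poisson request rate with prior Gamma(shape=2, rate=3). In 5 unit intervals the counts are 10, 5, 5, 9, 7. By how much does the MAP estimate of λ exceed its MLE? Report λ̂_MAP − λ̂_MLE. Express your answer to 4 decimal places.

MAP − MLE = -2.5750

Σxᵢ = 36. Posterior is Gamma(38, 8); MAP = (38−1)/8 = 37/8 ≈ 4.62500.
MLE = x̄ = 36/5 ≈ 7.20000.
Difference = 37/8 − 36/5 = -103/40 ≈ -2.5750.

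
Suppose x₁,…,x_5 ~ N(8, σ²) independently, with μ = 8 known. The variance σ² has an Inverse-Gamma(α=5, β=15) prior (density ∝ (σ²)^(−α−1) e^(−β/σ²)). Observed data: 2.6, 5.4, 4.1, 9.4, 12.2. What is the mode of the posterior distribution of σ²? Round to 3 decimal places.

σ̂²_MAP = 5.925

Sum of squared deviations about the known mean: SS = (2.6−8)² + (5.4−8)² + (4.1−8)² + (9.4−8)² + (12.2−8)² = 70.73.
The Normal likelihood contributes (σ²)^(−n/2) exp(−SS/(2σ²)), so the posterior is Inverse-Gamma(α + n/2, β + SS/2) = Inverse-Gamma(7.5, 50.365).
The mode of Inverse-Gamma(a, b) is b/(a+1) = 50.365/8.5 ≈ 5.925.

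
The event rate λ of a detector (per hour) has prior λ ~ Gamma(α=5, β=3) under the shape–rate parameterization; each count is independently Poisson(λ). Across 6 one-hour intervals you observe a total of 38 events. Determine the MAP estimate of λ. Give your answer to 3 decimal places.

λ̂_MAP = 4.667

Σxᵢ = 38, n = 6.
Posterior ∝ λ^4e^(−3λ) · λ^38e^(−6λ) = λ^42e^(−9λ), i.e. Gamma(shape=43, rate=9).
The mode of a Gamma(a, b) with a ≥ 1 (shape–rate) is (a−1)/b = 42/9 ≈ 4.667.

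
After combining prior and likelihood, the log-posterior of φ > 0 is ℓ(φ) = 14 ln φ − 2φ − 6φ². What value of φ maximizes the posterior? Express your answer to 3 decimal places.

φ̂_MAP = 1.000

ℓ'(φ) = 14/φ − 2 − 12φ. Setting this to zero and multiplying by φ: 12φ² + 2φ − 14 = 0.
φ = (−2 + √(2² + 4·12·14)) / (2·12) = (−2 + √676) / 24 = (−2 + 26)/24 = 1.
ℓ''(φ) = −14/φ² − 12 < 0, confirming a maximum.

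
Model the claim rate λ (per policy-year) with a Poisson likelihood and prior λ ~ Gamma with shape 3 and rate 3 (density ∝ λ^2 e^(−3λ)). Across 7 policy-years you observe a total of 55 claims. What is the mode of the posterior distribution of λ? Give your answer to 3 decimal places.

Σxᵢ = 55, n = 7.
Posterior ∝ λ^2e^(−3λ) · λ^55e^(−7λ) = λ^57e^(−10λ), i.e. Gamma(shape=58, rate=10).
The mode of a Gamma(a, b) with a ≥ 1 (shape–rate) is (a−1)/b = 57/10 ≈ 5.700.

λ̂_MAP = 5.700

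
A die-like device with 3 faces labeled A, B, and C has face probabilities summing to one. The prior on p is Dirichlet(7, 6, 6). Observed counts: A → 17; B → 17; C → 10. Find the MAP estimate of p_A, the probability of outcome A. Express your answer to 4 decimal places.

The posterior is Dirichlet(αᵢ + nᵢ) = Dirichlet(24, 23, 16).
For a Dirichlet(a₁,…,a_K) with all aᵢ > 1, the mode has j-th component (aⱼ − 1)/(Σaᵢ − K).
Here Σaᵢ = 63 and K = 3, so p_A = (24 − 1)/(63 − 3) = 23/60 ≈ 0.3833.

MAP estimate of p_A = 0.3833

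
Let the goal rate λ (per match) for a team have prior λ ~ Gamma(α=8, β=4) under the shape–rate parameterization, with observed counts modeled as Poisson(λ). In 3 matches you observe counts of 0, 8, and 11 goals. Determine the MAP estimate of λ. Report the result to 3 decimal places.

λ̂_MAP = 3.714

Σxᵢ = 0+8+11 = 19, with n = 3.
Posterior ∝ λ^7e^(−4λ) · λ^19e^(−3λ) = λ^26e^(−7λ), i.e. Gamma(shape=27, rate=7).
The mode of a Gamma(a, b) with a ≥ 1 (shape–rate) is (a−1)/b = 26/7 ≈ 3.714.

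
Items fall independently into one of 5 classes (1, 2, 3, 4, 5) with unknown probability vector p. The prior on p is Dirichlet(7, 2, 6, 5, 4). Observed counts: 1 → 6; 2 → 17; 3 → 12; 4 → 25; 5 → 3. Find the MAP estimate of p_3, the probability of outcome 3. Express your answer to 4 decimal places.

The posterior is Dirichlet(αᵢ + nᵢ) = Dirichlet(13, 19, 18, 30, 7).
For a Dirichlet(a₁,…,a_K) with all aᵢ > 1, the mode has j-th component (aⱼ − 1)/(Σaᵢ − K).
Here Σaᵢ = 87 and K = 5, so p_3 = (18 − 1)/(87 − 5) = 17/82 ≈ 0.2073.

MAP estimate: 0.2073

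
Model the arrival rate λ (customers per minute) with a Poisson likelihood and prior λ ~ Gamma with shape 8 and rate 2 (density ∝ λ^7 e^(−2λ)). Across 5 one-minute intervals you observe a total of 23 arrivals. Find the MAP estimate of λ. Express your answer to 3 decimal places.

Σxᵢ = 23, n = 5.
Posterior ∝ λ^7e^(−2λ) · λ^23e^(−5λ) = λ^30e^(−7λ), i.e. Gamma(shape=31, rate=7).
The mode of a Gamma(a, b) with a ≥ 1 (shape–rate) is (a−1)/b = 30/7 ≈ 4.286.

λ̂_MAP = 4.286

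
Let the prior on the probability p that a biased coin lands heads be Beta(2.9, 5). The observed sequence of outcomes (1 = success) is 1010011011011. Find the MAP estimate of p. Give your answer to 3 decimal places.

Prior: Beta(2.9, 5).
Data: 8 successes in 13 trials (from the sequence). The binomial likelihood contributes p^8(1−p)^5, so the posterior is Beta(2.9+8, 5+5) = Beta(10.9, 10).
For Beta(a, b) with a, b > 1 the mode is (a−1)/(a+b−2) = 9.9/18.9 ≈ 0.524.

p̂_MAP = 0.524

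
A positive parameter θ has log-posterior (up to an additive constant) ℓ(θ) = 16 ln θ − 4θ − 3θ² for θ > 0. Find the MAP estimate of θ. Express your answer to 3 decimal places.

ℓ'(θ) = 16/θ − 4 − 6θ. Setting this to zero and multiplying by θ: 6θ² + 4θ − 16 = 0.
θ = (−4 + √(4² + 4·6·16)) / (2·6) = (−4 + √400) / 12 = (−4 + 20)/12 = 4/3.
ℓ''(θ) = −16/θ² − 6 < 0, confirming a maximum.

θ̂_MAP = 1.333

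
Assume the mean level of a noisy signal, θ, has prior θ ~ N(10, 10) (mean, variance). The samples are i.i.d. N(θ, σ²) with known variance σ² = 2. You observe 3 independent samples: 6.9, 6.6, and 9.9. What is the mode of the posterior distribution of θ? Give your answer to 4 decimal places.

n = 3; x̄ = (6.9 + 6.6 + 9.9)/3 = 23.4/3 = 7.8.
For a Normal prior and Normal likelihood with known variance, the posterior is Normal; its mode equals its mean, the precision-weighted average.
Prior precision 1/σ₀² = 1/10 = 0.1; data precision n/σ² = 3/2 = 1.5.
θ̂ = (0.1·10 + 1.5·7.8) / (0.1 + 1.5) = 12.7/1.6 = 7.9375.

θ̂_MAP = 7.9375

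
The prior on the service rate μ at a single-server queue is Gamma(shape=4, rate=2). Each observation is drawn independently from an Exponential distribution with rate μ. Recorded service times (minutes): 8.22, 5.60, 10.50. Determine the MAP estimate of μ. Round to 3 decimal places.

μ̂_MAP = 0.228

The Exponential(rate=μ) likelihood is ∝ μ^n e^(−μΣtᵢ). Here n = 3 and Σtᵢ = 8.22 + 5.60 + 10.50 = 24.32.
Posterior ∝ μ^3e^(−2μ) · μ^3e^(−24.32μ) = μ^6e^(−26.32μ), i.e. Gamma(7, 26.32).
Mode = (a−1)/b = 6/26.32 ≈ 0.228.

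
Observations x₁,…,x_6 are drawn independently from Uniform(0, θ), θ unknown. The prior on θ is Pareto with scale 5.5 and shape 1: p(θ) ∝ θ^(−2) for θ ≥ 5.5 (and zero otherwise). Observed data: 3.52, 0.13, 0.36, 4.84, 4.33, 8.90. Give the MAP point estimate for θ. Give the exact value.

The Uniform(0, θ) likelihood is θ^(−n) for θ ≥ max(xᵢ), zero otherwise. Here max(xᵢ) = 8.90.
Posterior ∝ θ^(−2) · θ^(−6) = θ^(−8) on θ ≥ max(5.5, 8.90) = 8.90.
This density is strictly decreasing in θ, so the posterior mode lies at the lower boundary of the support.

θ̂_MAP = 8.90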